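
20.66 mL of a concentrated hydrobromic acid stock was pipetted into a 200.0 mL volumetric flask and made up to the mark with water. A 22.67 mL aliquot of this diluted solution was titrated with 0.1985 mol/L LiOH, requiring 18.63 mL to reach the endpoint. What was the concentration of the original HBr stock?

n(LiOH) = 0.1985 x 0.01863 = 0.003698 mol.
n(HBr) in the aliquot = 0.003698 mol.
[diluted HBr] = 0.003698 / 0.02267 = 0.1631 M.
Dilution factor = 200.0/20.66 = 9.681, so [stock] = 0.1631 x 9.681 = 1.58 M.

1.58 M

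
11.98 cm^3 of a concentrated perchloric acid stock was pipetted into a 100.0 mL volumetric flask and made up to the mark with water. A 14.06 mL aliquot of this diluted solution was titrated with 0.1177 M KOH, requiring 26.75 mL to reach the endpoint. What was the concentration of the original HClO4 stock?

1.87 M

n(KOH) = 0.1177 x 0.02675 = 0.003148 mol.
n(HClO4) in the aliquot = 0.003148 mol.
[diluted HClO4] = 0.003148 / 0.01406 = 0.2239 M.
Dilution factor = 100.0/11.98 = 8.347, so [stock] = 0.2239 x 8.347 = 1.87 M.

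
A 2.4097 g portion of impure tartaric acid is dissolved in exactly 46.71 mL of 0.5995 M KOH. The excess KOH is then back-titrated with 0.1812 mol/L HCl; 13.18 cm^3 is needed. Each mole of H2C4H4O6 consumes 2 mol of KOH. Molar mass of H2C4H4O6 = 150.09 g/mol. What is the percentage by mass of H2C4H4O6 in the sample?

Total n(KOH) added = 0.5995 x 0.04671 = 0.02800 mol.
n(HCl) used = 0.1812 x 0.01318 = 0.002388 mol, which equals the excess n(KOH).
So n(KOH) consumed by the sample = 0.02800 - 0.002388 = 0.02561 mol.
n(H2C4H4O6) = 0.02561 / 2 = 0.01281 mol.
mass H2C4H4O6 = 0.01281 x 150.09 = 1.922 g, so %H2C4H4O6 = 1.922/2.4097 x 100 = 79.8%.

79.8%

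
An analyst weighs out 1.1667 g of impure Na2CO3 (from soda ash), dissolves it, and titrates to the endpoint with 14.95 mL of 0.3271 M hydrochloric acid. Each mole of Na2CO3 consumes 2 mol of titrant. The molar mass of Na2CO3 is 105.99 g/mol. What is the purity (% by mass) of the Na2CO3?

22.2%

n(HCl) = 0.3271 x 0.01495 = 0.004890 mol.
n(Na2CO3) = 0.004890 / 2 = 0.002445 mol.
mass of Na2CO3 = 0.002445 x 105.99 = 0.2592 g.
% purity = 0.2592 / 1.1667 x 100 = 22.2%.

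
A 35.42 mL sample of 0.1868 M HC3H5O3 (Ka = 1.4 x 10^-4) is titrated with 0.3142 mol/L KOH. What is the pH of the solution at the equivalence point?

8.46

n(HC3H5O3) = 0.1868 x 0.03542 = 0.006616 mol; V(KOH) at equivalence = 0.006616/0.3142 = 0.02106 L.
At equivalence all the acid is converted to C3H5O3-; total volume = 0.03542 + 0.02106 = 0.05648 L, so [C3H5O3-] = 0.006616/0.05648 = 0.1172 M.
Kb = Kw/Ka = 1.0e-14 / 1.4 x 10^-4 = 7.14e-11.
[OH^-] = sqrt(Kb x [C3H5O3-]) = sqrt(7.14e-11 x 0.1172) = 2.89e-6 M.
pOH = 5.54, so pH = 14.00 - 5.54 = 8.46.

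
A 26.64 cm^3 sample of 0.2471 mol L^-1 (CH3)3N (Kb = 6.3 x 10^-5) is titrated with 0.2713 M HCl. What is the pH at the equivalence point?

5.34

n((CH3)3N) = 0.2471 x 0.02664 = 0.006583 mol; V(HCl) at equivalence = 0.006583/0.2713 = 0.02426 L.
At equivalence the base is fully converted to (CH3)3NH+; total volume = 0.05090 L, so [(CH3)3NH+] = 0.006583/0.05090 = 0.1293 M.
Ka((CH3)3NH+) = Kw/Kb = 1.0e-14 / 6.3 x 10^-5 = 1.59e-10.
[H^+] = sqrt(Ka x [(CH3)3NH+]) = sqrt(1.59e-10 x 0.1293) = 4.53e-6 M.
pH = -log(4.53e-6) = 5.34.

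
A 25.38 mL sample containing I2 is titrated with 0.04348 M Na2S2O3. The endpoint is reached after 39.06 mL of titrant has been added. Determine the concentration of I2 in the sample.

0.0335 M

n(Na2S2O3) = 0.04348 x 0.03906 = 0.001698 mol.
From the balanced equation, 2 mol Na2S2O3 reacts with 1 mol I2, so n(I2) = 0.001698 x 1/2 = 0.0008492 mol.
[I2] = 0.0008492 / 0.02538 L = 0.0335 M.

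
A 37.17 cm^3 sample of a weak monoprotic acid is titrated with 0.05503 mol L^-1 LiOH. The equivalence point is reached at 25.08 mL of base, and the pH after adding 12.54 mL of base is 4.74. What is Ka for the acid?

1.8 x 10^-5

12.54 mL is half of the equivalence volume, so this is the half-equivalence point where [HA] = [A^-].
At half-equivalence pH = pKa, so pKa = 4.74.
Ka = 10^(-4.74) = 1.8 x 10^-5.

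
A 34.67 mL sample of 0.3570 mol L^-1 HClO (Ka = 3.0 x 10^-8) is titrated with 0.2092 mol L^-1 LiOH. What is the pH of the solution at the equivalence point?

n(HClO) = 0.3570 x 0.03467 = 0.01238 mol; V(LiOH) at equivalence = 0.01238/0.2092 = 0.05916 L.
At equivalence all the acid is converted to ClO-; total volume = 0.03467 + 0.05916 = 0.09383 L, so [ClO-] = 0.01238/0.09383 = 0.1319 M.
Kb = Kw/Ka = 1.0e-14 / 3.0 x 10^-8 = 3.33e-7.
[OH^-] = sqrt(Kb x [ClO-]) = sqrt(3.33e-7 x 0.1319) = 0.000210 M.
pOH = 3.68, so pH = 14.00 - 3.68 = 10.32.

10.32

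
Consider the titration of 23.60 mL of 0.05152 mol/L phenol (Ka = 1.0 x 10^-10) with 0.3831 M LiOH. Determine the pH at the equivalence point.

n(C6H5OH) = 0.05152 x 0.02360 = 0.001216 mol; V(LiOH) at equivalence = 0.001216/0.3831 = 0.003174 L.
At equivalence all the acid is converted to C6H5O-; total volume = 0.02360 + 0.003174 = 0.02677 L, so [C6H5O-] = 0.001216/0.02677 = 0.04541 M.
Kb = Kw/Ka = 1.0e-14 / 1.0 x 10^-10 = 0.000100.
[OH^-] = sqrt(Kb x [C6H5O-]) = sqrt(0.000100 x 0.04541) = 0.00213 M.
pOH = 2.67, so pH = 14.00 - 2.67 = 11.33.

11.33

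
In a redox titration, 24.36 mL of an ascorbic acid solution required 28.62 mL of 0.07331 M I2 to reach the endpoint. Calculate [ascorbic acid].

0.0861 M

n(I2) = 0.07331 x 0.02862 = 0.002098 mol.
From the balanced equation, 1 mol I2 reacts with 1 mol ascorbic acid, so n(ascorbic acid) = 0.002098 x 1/1 = 0.002098 mol.
[ascorbic acid] = 0.002098 / 0.02436 L = 0.0861 M.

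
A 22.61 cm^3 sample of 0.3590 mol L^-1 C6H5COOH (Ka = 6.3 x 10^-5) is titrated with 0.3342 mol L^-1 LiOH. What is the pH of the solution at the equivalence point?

n(C6H5COOH) = 0.3590 x 0.02261 = 0.008117 mol; V(LiOH) at equivalence = 0.008117/0.3342 = 0.02429 L.
At equivalence all the acid is converted to C6H5COO-; total volume = 0.02261 + 0.02429 = 0.04690 L, so [C6H5COO-] = 0.008117/0.04690 = 0.1731 M.
Kb = Kw/Ka = 1.0e-14 / 6.3 x 10^-5 = 1.59e-10.
[OH^-] = sqrt(Kb x [C6H5COO-]) = sqrt(1.59e-10 x 0.1731) = 5.24e-6 M.
pOH = 5.28, so pH = 14.00 - 5.28 = 8.72.

8.72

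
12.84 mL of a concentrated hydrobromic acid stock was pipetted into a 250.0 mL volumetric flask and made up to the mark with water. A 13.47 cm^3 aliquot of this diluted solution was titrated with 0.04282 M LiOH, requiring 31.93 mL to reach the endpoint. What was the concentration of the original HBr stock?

1.98 M

n(LiOH) = 0.04282 x 0.03193 = 0.001367 mol.
n(HBr) in the aliquot = 0.001367 mol.
[diluted HBr] = 0.001367 / 0.01347 = 0.1015 M.
Dilution factor = 250.0/12.84 = 19.47, so [stock] = 0.1015 x 19.47 = 1.98 M.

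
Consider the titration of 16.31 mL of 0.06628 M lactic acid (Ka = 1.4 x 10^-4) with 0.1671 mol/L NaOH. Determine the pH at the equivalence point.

8.27

n(HC3H5O3) = 0.06628 x 0.01631 = 0.001081 mol; V(NaOH) at equivalence = 0.001081/0.1671 = 0.006469 L.
At equivalence all the acid is converted to C3H5O3-; total volume = 0.01631 + 0.006469 = 0.02278 L, so [C3H5O3-] = 0.001081/0.02278 = 0.04746 M.
Kb = Kw/Ka = 1.0e-14 / 1.4 x 10^-4 = 7.14e-11.
[OH^-] = sqrt(Kb x [C3H5O3-]) = sqrt(7.14e-11 x 0.04746) = 1.84e-6 M.
pOH = 5.73, so pH = 14.00 - 5.73 = 8.27.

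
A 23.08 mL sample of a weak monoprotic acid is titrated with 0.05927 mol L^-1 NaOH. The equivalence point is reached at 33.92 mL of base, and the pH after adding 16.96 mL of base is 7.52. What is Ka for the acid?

16.96 mL is half of the equivalence volume, so this is the half-equivalence point where [HA] = [A^-].
At half-equivalence pH = pKa, so pKa = 7.52.
Ka = 10^(-7.52) = 3.0 x 10^-8.

3.0 x 10^-8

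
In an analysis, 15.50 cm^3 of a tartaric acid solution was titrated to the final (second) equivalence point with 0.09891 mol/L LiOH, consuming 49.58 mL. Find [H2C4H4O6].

0.158 M

n(LiOH) = 0.09891 x 0.04958 = 0.004904 mol.
At the final (second) equivalence point, 2 mol OH^- react per mol H2C4H4O6, so n(H2C4H4O6) = 0.004904 / 2 = 0.002452 mol.
[H2C4H4O6] = 0.002452 / 0.01550 L = 0.158 M.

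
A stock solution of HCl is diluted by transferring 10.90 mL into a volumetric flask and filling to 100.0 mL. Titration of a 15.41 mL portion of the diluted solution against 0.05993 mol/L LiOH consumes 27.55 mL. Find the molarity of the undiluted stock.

n(LiOH) = 0.05993 x 0.02755 = 0.001651 mol.
n(HCl) in the aliquot = 0.001651 mol.
[diluted HCl] = 0.001651 / 0.01541 = 0.1071 M.
Dilution factor = 100.0/10.90 = 9.174, so [stock] = 0.1071 x 9.174 = 0.983 M.

0.983 M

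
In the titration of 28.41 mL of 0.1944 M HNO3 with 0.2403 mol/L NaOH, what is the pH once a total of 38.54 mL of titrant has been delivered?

12.75

n(acid) = 0.1944 x 0.02841 = 0.005523 mol; n(NaOH) added = 0.2403 x 0.03854 = 0.009261 mol.
Base is in excess by 0.009261 - 0.005523 = 0.003738 mol in a total volume of 0.06695 L.
[OH^-] = 0.003738/0.06695 = 0.05584 M, so pOH = 1.25 and pH = 14.00 - 1.25 = 12.75.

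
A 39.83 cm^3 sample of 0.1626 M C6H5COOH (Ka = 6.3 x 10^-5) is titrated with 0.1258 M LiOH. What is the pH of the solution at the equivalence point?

n(C6H5COOH) = 0.1626 x 0.03983 = 0.006476 mol; V(LiOH) at equivalence = 0.006476/0.1258 = 0.05148 L.
At equivalence all the acid is converted to C6H5COO-; total volume = 0.03983 + 0.05148 = 0.09131 L, so [C6H5COO-] = 0.006476/0.09131 = 0.07093 M.
Kb = Kw/Ka = 1.0e-14 / 6.3 x 10^-5 = 1.59e-10.
[OH^-] = sqrt(Kb x [C6H5COO-]) = sqrt(1.59e-10 x 0.07093) = 3.36e-6 M.
pOH = 5.47, so pH = 14.00 - 5.47 = 8.53.

8.53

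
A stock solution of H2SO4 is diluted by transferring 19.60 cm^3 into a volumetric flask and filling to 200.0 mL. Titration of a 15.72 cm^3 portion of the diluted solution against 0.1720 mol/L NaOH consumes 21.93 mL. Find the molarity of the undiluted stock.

1.22 M

n(NaOH) = 0.1720 x 0.02193 = 0.003772 mol.
n(H2SO4) in the aliquot = 0.003772 x 1/2 = 0.001886 mol.
[diluted H2SO4] = 0.001886 / 0.01572 = 0.1200 M.
Dilution factor = 200.0/19.60 = 10.20, so [stock] = 0.1200 x 10.20 = 1.22 M.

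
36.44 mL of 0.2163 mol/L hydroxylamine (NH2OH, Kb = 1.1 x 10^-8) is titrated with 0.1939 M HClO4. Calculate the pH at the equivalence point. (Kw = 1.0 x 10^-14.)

n(NH2OH) = 0.2163 x 0.03644 = 0.007882 mol; V(HClO4) at equivalence = 0.007882/0.1939 = 0.04065 L.
At equivalence the base is fully converted to NH3OH+; total volume = 0.07709 L, so [NH3OH+] = 0.007882/0.07709 = 0.1022 M.
Ka(NH3OH+) = Kw/Kb = 1.0e-14 / 1.1 x 10^-8 = 9.09e-7.
[H^+] = sqrt(Ka x [NH3OH+]) = sqrt(9.09e-7 x 0.1022) = 0.000305 M.
pH = -log(0.000305) = 3.52.

3.52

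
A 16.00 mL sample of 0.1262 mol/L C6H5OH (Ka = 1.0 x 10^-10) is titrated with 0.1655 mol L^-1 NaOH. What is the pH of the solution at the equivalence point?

11.43

n(C6H5OH) = 0.1262 x 0.01600 = 0.002019 mol; V(NaOH) at equivalence = 0.002019/0.1655 = 0.01220 L.
At equivalence all the acid is converted to C6H5O-; total volume = 0.01600 + 0.01220 = 0.02820 L, so [C6H5O-] = 0.002019/0.02820 = 0.07160 M.
Kb = Kw/Ka = 1.0e-14 / 1.0 x 10^-10 = 0.000100.
[OH^-] = sqrt(Kb x [C6H5O-]) = sqrt(0.000100 x 0.07160) = 0.00268 M.
pOH = 2.57, so pH = 14.00 - 2.57 = 11.43.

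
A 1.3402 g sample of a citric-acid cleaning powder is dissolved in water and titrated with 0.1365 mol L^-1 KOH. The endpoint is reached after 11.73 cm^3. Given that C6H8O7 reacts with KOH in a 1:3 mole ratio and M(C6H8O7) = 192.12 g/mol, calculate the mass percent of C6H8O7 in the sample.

n(KOH) = 0.1365 x 0.01173 = 0.001601 mol.
n(C6H8O7) = 0.001601 / 3 = 0.0005337 mol.
mass of C6H8O7 = 0.0005337 x 192.12 = 0.1025 g.
% purity = 0.1025 / 1.3402 x 100 = 7.65%.

7.65%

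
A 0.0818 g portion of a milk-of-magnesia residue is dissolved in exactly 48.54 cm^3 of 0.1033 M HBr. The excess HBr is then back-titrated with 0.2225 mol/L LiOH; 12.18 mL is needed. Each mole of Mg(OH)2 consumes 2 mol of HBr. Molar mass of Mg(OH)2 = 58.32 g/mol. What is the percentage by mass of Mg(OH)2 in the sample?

82.1%

Total n(HBr) added = 0.1033 x 0.04854 = 0.005014 mol.
n(LiOH) used = 0.2225 x 0.01218 = 0.002710 mol, which equals the excess n(HBr).
So n(HBr) consumed by the sample = 0.005014 - 0.002710 = 0.002304 mol.
n(Mg(OH)2) = 0.002304 / 2 = 0.001152 mol.
mass Mg(OH)2 = 0.001152 x 58.32 = 0.06719 g, so %Mg(OH)2 = 0.06719/0.0818 x 100 = 82.1%.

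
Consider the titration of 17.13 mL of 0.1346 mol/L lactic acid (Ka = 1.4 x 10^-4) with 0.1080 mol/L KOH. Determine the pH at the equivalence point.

n(HC3H5O3) = 0.1346 x 0.01713 = 0.002306 mol; V(KOH) at equivalence = 0.002306/0.1080 = 0.02135 L.
At equivalence all the acid is converted to C3H5O3-; total volume = 0.01713 + 0.02135 = 0.03848 L, so [C3H5O3-] = 0.002306/0.03848 = 0.05992 M.
Kb = Kw/Ka = 1.0e-14 / 1.4 x 10^-4 = 7.14e-11.
[OH^-] = sqrt(Kb x [C3H5O3-]) = sqrt(7.14e-11 x 0.05992) = 2.07e-6 M.
pOH = 5.68, so pH = 14.00 - 5.68 = 8.32.

8.32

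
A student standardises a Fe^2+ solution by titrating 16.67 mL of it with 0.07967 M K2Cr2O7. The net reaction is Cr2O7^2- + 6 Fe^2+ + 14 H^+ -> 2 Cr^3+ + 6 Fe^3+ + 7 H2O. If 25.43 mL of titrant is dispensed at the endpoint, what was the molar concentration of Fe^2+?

n(K2Cr2O7) = 0.07967 x 0.02543 = 0.002026 mol.
From the balanced equation, 1 mol K2Cr2O7 reacts with 6 mol Fe^2+, so n(Fe^2+) = 0.002026 x 6/1 = 0.01216 mol.
[Fe^2+] = 0.01216 / 0.01667 L = 0.729 M.

0.729 M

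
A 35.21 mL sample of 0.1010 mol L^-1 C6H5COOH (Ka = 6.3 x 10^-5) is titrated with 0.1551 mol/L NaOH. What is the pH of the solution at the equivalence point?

n(C6H5COOH) = 0.1010 x 0.03521 = 0.003556 mol; V(NaOH) at equivalence = 0.003556/0.1551 = 0.02293 L.
At equivalence all the acid is converted to C6H5COO-; total volume = 0.03521 + 0.02293 = 0.05814 L, so [C6H5COO-] = 0.003556/0.05814 = 0.06117 M.
Kb = Kw/Ka = 1.0e-14 / 6.3 x 10^-5 = 1.59e-10.
[OH^-] = sqrt(Kb x [C6H5COO-]) = sqrt(1.59e-10 x 0.06117) = 3.12e-6 M.
pOH = 5.51, so pH = 14.00 - 5.51 = 8.49.

8.49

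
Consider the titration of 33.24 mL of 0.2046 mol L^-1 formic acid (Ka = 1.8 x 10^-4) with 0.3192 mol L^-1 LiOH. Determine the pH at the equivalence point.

n(HCOOH) = 0.2046 x 0.03324 = 0.006801 mol; V(LiOH) at equivalence = 0.006801/0.3192 = 0.02131 L.
At equivalence all the acid is converted to HCOO-; total volume = 0.03324 + 0.02131 = 0.05455 L, so [HCOO-] = 0.006801/0.05455 = 0.1247 M.
Kb = Kw/Ka = 1.0e-14 / 1.8 x 10^-4 = 5.56e-11.
[OH^-] = sqrt(Kb x [HCOO-]) = sqrt(5.56e-11 x 0.1247) = 2.63e-6 M.
pOH = 5.58, so pH = 14.00 - 5.58 = 8.42.

8.42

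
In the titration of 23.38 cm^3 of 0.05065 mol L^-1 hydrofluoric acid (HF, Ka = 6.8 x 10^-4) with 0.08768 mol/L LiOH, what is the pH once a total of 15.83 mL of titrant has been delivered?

11.72

n(acid) = 0.05065 x 0.02338 = 0.001184 mol; n(LiOH) added = 0.08768 x 0.01583 = 0.001388 mol.
Base is in excess by 0.001388 - 0.001184 = 0.0002038 mol in a total volume of 0.03921 L.
[OH^-] = 0.0002038/0.03921 = 0.005197 M, so pOH = 2.28 and pH = 14.00 - 2.28 = 11.72.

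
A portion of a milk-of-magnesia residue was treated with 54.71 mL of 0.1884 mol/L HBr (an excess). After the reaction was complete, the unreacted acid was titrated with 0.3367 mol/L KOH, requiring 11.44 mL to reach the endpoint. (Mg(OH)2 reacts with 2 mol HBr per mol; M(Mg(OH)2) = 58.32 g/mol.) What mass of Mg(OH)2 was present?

0.188 g

Total n(HBr) added = 0.1884 x 0.05471 = 0.01031 mol.
n(KOH) used = 0.3367 x 0.01144 = 0.003852 mol, which equals the excess n(HBr).
So n(HBr) consumed by the sample = 0.01031 - 0.003852 = 0.006456 mol.
n(Mg(OH)2) = 0.006456 / 2 = 0.003228 mol.
mass = 0.003228 mol x 58.32 g/mol = 0.188 g.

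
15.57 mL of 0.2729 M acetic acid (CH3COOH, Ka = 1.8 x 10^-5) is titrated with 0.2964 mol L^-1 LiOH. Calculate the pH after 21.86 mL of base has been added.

n(acid) = 0.2729 x 0.01557 = 0.004249 mol; n(LiOH) added = 0.2964 x 0.02186 = 0.006479 mol.
Base is in excess by 0.006479 - 0.004249 = 0.002230 mol in a total volume of 0.03743 L.
[OH^-] = 0.002230/0.03743 = 0.05958 M, so pOH = 1.22 and pH = 14.00 - 1.22 = 12.78.

12.78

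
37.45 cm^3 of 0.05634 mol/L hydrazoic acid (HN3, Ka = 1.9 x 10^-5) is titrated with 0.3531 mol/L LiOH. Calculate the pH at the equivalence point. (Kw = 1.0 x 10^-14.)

n(HN3) = 0.05634 x 0.03745 = 0.002110 mol; V(LiOH) at equivalence = 0.002110/0.3531 = 0.005975 L.
At equivalence all the acid is converted to N3-; total volume = 0.03745 + 0.005975 = 0.04343 L, so [N3-] = 0.002110/0.04343 = 0.04859 M.
Kb = Kw/Ka = 1.0e-14 / 1.9 x 10^-5 = 5.26e-10.
[OH^-] = sqrt(Kb x [N3-]) = sqrt(5.26e-10 x 0.04859) = 5.06e-6 M.
pOH = 5.30, so pH = 14.00 - 5.30 = 8.70.

8.70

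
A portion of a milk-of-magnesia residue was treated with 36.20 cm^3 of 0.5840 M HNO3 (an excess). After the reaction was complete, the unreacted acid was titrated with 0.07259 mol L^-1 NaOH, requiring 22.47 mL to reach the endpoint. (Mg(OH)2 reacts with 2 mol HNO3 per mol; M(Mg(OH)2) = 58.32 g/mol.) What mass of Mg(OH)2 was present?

0.569 g

Total n(HNO3) added = 0.5840 x 0.03620 = 0.02114 mol.
n(NaOH) used = 0.07259 x 0.02247 = 0.001631 mol, which equals the excess n(HNO3).
So n(HNO3) consumed by the sample = 0.02114 - 0.001631 = 0.01951 mol.
n(Mg(OH)2) = 0.01951 / 2 = 0.009755 mol.
mass = 0.009755 mol x 58.32 g/mol = 0.569 g.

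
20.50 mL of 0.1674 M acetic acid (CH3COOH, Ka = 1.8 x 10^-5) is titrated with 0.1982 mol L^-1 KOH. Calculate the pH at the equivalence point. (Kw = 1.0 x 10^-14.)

n(CH3COOH) = 0.1674 x 0.02050 = 0.003432 mol; V(KOH) at equivalence = 0.003432/0.1982 = 0.01731 L.
At equivalence all the acid is converted to CH3COO-; total volume = 0.02050 + 0.01731 = 0.03781 L, so [CH3COO-] = 0.003432/0.03781 = 0.09075 M.
Kb = Kw/Ka = 1.0e-14 / 1.8 x 10^-5 = 5.56e-10.
[OH^-] = sqrt(Kb x [CH3COO-]) = sqrt(5.56e-10 x 0.09075) = 7.10e-6 M.
pOH = 5.15, so pH = 14.00 - 5.15 = 8.85.

8.85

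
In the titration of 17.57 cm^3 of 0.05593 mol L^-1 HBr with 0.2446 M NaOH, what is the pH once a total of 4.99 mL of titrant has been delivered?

n(acid) = 0.05593 x 0.01757 = 0.0009827 mol; n(NaOH) added = 0.2446 x 0.004990 = 0.001221 mol.
Base is in excess by 0.001221 - 0.0009827 = 0.0002379 mol in a total volume of 0.02256 L.
[OH^-] = 0.0002379/0.02256 = 0.01054 M, so pOH = 1.98 and pH = 14.00 - 1.98 = 12.02.

12.02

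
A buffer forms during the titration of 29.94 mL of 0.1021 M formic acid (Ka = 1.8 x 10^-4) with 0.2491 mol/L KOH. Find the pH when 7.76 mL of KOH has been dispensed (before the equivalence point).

Initial n(HCOOH) = 0.1021 x 0.02994 = 0.003057 mol.
n(KOH) added = 0.2491 x 0.007760 = 0.001933 mol, converting that many moles of HCOOH to HCOO-.
Remaining n(HCOOH) = 0.001124 mol; n(HCOO-) = 0.001933 mol.
By Henderson-Hasselbalch, pH = pKa + log([A^-]/[HA]) = 3.74 + log(0.001933/0.001124) = 3.74 + (+0.24) = 3.98.

3.98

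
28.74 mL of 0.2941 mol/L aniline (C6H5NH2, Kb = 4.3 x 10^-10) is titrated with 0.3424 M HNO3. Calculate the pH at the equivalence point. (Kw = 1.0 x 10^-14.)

2.72

n(C6H5NH2) = 0.2941 x 0.02874 = 0.008452 mol; V(HNO3) at equivalence = 0.008452/0.3424 = 0.02469 L.
At equivalence the base is fully converted to C6H5NH3+; total volume = 0.05343 L, so [C6H5NH3+] = 0.008452/0.05343 = 0.1582 M.
Ka(C6H5NH3+) = Kw/Kb = 1.0e-14 / 4.3 x 10^-10 = 2.33e-5.
[H^+] = sqrt(Ka x [C6H5NH3+]) = sqrt(2.33e-5 x 0.1582) = 0.00192 M.
pH = -log(0.00192) = 2.72.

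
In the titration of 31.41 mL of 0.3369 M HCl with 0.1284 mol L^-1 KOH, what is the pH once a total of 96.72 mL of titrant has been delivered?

n(acid) = 0.3369 x 0.03141 = 0.01058 mol; n(KOH) added = 0.1284 x 0.09672 = 0.01242 mol.
Base is in excess by 0.01242 - 0.01058 = 0.001837 mol in a total volume of 0.1281 L.
[OH^-] = 0.001837/0.1281 = 0.01434 M, so pOH = 1.84 and pH = 14.00 - 1.84 = 12.16.

12.16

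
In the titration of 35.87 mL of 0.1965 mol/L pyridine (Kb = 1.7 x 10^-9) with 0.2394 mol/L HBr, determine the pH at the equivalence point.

n(C5H5N) = 0.1965 x 0.03587 = 0.007048 mol; V(HBr) at equivalence = 0.007048/0.2394 = 0.02944 L.
At equivalence the base is fully converted to C5H5NH+; total volume = 0.06531 L, so [C5H5NH+] = 0.007048/0.06531 = 0.1079 M.
Ka(C5H5NH+) = Kw/Kb = 1.0e-14 / 1.7 x 10^-9 = 5.88e-6.
[H^+] = sqrt(Ka x [C5H5NH+]) = sqrt(5.88e-6 x 0.1079) = 0.000797 M.
pH = -log(0.000797) = 3.10.

3.10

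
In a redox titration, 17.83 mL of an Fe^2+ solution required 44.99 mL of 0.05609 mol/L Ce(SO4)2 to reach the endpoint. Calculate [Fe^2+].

0.142 M

n(Ce(SO4)2) = 0.05609 x 0.04499 = 0.002523 mol.
From the balanced equation, 1 mol Ce(SO4)2 reacts with 1 mol Fe^2+, so n(Fe^2+) = 0.002523 x 1/1 = 0.002523 mol.
[Fe^2+] = 0.002523 / 0.01783 L = 0.142 M.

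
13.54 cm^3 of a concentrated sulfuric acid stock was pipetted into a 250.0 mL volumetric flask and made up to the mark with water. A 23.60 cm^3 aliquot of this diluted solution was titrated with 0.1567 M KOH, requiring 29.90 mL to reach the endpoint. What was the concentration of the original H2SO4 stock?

1.83 M

n(KOH) = 0.1567 x 0.02990 = 0.004685 mol.
n(H2SO4) in the aliquot = 0.004685 x 1/2 = 0.002343 mol.
[diluted H2SO4] = 0.002343 / 0.02360 = 0.09927 M.
Dilution factor = 250.0/13.54 = 18.46, so [stock] = 0.09927 x 18.46 = 1.83 M.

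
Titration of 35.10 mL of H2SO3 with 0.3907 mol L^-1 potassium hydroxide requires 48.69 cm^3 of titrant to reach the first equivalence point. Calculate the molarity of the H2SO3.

0.542 M

n(KOH) = 0.3907 x 0.04869 = 0.01902 mol.
At the first equivalence point, 1 mol OH^- react per mol H2SO3, so n(H2SO3) = 0.01902 / 1 = 0.01902 mol.
[H2SO3] = 0.01902 / 0.03510 L = 0.542 M.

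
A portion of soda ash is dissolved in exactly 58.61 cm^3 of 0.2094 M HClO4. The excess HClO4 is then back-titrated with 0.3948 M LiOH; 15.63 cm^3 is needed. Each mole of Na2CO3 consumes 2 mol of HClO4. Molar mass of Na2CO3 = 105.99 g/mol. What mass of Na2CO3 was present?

0.323 g

Total n(HClO4) added = 0.2094 x 0.05861 = 0.01227 mol.
n(LiOH) used = 0.3948 x 0.01563 = 0.006171 mol, which equals the excess n(HClO4).
So n(HClO4) consumed by the sample = 0.01227 - 0.006171 = 0.006102 mol.
n(Na2CO3) = 0.006102 / 2 = 0.003051 mol.
mass = 0.003051 mol x 105.99 g/mol = 0.323 g.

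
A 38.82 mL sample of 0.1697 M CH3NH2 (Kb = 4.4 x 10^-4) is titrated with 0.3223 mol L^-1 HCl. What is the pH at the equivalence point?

5.80

n(CH3NH2) = 0.1697 x 0.03882 = 0.006588 mol; V(HCl) at equivalence = 0.006588/0.3223 = 0.02044 L.
At equivalence the base is fully converted to CH3NH3+; total volume = 0.05926 L, so [CH3NH3+] = 0.006588/0.05926 = 0.1112 M.
Ka(CH3NH3+) = Kw/Kb = 1.0e-14 / 4.4 x 10^-4 = 2.27e-11.
[H^+] = sqrt(Ka x [CH3NH3+]) = sqrt(2.27e-11 x 0.1112) = 1.59e-6 M.
pH = -log(1.59e-6) = 5.80.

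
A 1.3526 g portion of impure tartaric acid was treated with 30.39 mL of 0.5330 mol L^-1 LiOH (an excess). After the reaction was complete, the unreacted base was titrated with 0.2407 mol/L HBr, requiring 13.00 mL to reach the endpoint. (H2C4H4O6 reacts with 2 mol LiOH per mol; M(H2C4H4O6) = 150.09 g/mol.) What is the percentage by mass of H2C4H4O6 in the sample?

72.5%

Total n(LiOH) added = 0.5330 x 0.03039 = 0.01620 mol.
n(HBr) used = 0.2407 x 0.01300 = 0.003129 mol, which equals the excess n(LiOH).
So n(LiOH) consumed by the sample = 0.01620 - 0.003129 = 0.01307 mol.
n(H2C4H4O6) = 0.01307 / 2 = 0.006534 mol.
mass H2C4H4O6 = 0.006534 x 150.09 = 0.9807 g, so %H2C4H4O6 = 0.9807/1.3526 x 100 = 72.5%.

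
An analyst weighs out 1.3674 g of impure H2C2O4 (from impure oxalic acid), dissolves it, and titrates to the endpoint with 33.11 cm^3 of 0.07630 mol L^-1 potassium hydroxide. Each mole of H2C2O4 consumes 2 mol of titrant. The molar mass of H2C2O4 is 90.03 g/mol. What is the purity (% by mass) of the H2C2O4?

8.32%

n(KOH) = 0.07630 x 0.03311 = 0.002526 mol.
n(H2C2O4) = 0.002526 / 2 = 0.001263 mol.
mass of H2C2O4 = 0.001263 x 90.03 = 0.1137 g.
% purity = 0.1137 / 1.3674 x 100 = 8.32%.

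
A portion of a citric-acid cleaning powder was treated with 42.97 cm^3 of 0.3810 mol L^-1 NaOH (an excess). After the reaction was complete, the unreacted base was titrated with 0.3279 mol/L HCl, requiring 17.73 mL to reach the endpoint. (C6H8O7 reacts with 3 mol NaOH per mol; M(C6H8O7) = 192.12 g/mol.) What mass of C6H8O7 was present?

0.676 g

Total n(NaOH) added = 0.3810 x 0.04297 = 0.01637 mol.
n(HCl) used = 0.3279 x 0.01773 = 0.005814 mol, which equals the excess n(NaOH).
So n(NaOH) consumed by the sample = 0.01637 - 0.005814 = 0.01056 mol.
n(C6H8O7) = 0.01056 / 3 = 0.003519 mol.
mass = 0.003519 mol x 192.12 g/mol = 0.676 g.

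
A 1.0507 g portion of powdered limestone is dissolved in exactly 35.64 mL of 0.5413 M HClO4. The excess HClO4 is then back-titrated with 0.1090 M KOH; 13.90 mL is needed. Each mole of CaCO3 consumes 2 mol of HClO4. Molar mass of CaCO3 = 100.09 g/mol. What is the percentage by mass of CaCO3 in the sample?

84.7%

Total n(HClO4) added = 0.5413 x 0.03564 = 0.01929 mol.
n(KOH) used = 0.1090 x 0.01390 = 0.001515 mol, which equals the excess n(HClO4).
So n(HClO4) consumed by the sample = 0.01929 - 0.001515 = 0.01778 mol.
n(CaCO3) = 0.01778 / 2 = 0.008888 mol.
mass CaCO3 = 0.008888 x 100.09 = 0.8896 g, so %CaCO3 = 0.8896/1.0507 x 100 = 84.7%.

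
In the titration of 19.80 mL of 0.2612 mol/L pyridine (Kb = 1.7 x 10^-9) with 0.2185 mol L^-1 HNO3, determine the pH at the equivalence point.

n(C5H5N) = 0.2612 x 0.01980 = 0.005172 mol; V(HNO3) at equivalence = 0.005172/0.2185 = 0.02367 L.
At equivalence the base is fully converted to C5H5NH+; total volume = 0.04347 L, so [C5H5NH+] = 0.005172/0.04347 = 0.1190 M.
Ka(C5H5NH+) = Kw/Kb = 1.0e-14 / 1.7 x 10^-9 = 5.88e-6.
[H^+] = sqrt(Ka x [C5H5NH+]) = sqrt(5.88e-6 x 0.1190) = 0.000837 M.
pH = -log(0.000837) = 3.08.

3.08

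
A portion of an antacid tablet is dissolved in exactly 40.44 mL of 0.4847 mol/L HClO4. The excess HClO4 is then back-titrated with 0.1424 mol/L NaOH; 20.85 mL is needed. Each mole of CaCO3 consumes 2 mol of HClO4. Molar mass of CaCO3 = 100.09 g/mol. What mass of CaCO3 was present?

0.832 g

Total n(HClO4) added = 0.4847 x 0.04044 = 0.01960 mol.
n(NaOH) used = 0.1424 x 0.02085 = 0.002969 mol, which equals the excess n(HClO4).
So n(HClO4) consumed by the sample = 0.01960 - 0.002969 = 0.01663 mol.
n(CaCO3) = 0.01663 / 2 = 0.008316 mol.
mass = 0.008316 mol x 100.09 g/mol = 0.832 g.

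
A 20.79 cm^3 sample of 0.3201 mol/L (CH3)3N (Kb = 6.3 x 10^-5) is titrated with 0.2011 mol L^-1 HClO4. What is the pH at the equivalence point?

n((CH3)3N) = 0.3201 x 0.02079 = 0.006655 mol; V(HClO4) at equivalence = 0.006655/0.2011 = 0.03309 L.
At equivalence the base is fully converted to (CH3)3NH+; total volume = 0.05388 L, so [(CH3)3NH+] = 0.006655/0.05388 = 0.1235 M.
Ka((CH3)3NH+) = Kw/Kb = 1.0e-14 / 6.3 x 10^-5 = 1.59e-10.
[H^+] = sqrt(Ka x [(CH3)3NH+]) = sqrt(1.59e-10 x 0.1235) = 4.43e-6 M.
pH = -log(4.43e-6) = 5.35.

5.35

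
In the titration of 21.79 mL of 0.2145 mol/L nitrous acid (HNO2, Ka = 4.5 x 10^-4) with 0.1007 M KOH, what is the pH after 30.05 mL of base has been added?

Initial n(HNO2) = 0.2145 x 0.02179 = 0.004674 mol.
n(KOH) added = 0.1007 x 0.03005 = 0.003026 mol, converting that many moles of HNO2 to NO2-.
Remaining n(HNO2) = 0.001648 mol; n(NO2-) = 0.003026 mol.
By Henderson-Hasselbalch, pH = pKa + log([A^-]/[HA]) = 3.35 + log(0.003026/0.001648) = 3.35 + (+0.26) = 3.61.

3.61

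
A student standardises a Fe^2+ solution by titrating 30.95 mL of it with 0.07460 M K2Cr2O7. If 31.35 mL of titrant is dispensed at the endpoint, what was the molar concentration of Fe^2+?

n(K2Cr2O7) = 0.07460 x 0.03135 = 0.002339 mol.
From the balanced equation, 1 mol K2Cr2O7 reacts with 6 mol Fe^2+, so n(Fe^2+) = 0.002339 x 6/1 = 0.01403 mol.
[Fe^2+] = 0.01403 / 0.03095 L = 0.453 M.

0.453 M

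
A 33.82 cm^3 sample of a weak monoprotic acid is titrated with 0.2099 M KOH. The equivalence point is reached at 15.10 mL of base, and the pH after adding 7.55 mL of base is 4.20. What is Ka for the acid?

6.3 x 10^-5

7.55 mL is half of the equivalence volume, so this is the half-equivalence point where [HA] = [A^-].
At half-equivalence pH = pKa, so pKa = 4.20.
Ka = 10^(-4.20) = 6.3 x 10^-5.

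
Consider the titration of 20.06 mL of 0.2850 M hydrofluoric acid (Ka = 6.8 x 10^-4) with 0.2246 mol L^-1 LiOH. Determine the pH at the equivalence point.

n(HF) = 0.2850 x 0.02006 = 0.005717 mol; V(LiOH) at equivalence = 0.005717/0.2246 = 0.02545 L.
At equivalence all the acid is converted to F-; total volume = 0.02006 + 0.02545 = 0.04551 L, so [F-] = 0.005717/0.04551 = 0.1256 M.
Kb = Kw/Ka = 1.0e-14 / 6.8 x 10^-4 = 1.47e-11.
[OH^-] = sqrt(Kb x [F-]) = sqrt(1.47e-11 x 0.1256) = 1.36e-6 M.
pOH = 5.87, so pH = 14.00 - 5.87 = 8.13.

8.13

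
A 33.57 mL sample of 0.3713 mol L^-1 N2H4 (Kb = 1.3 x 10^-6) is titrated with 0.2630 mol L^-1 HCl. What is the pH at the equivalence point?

n(N2H4) = 0.3713 x 0.03357 = 0.01246 mol; V(HCl) at equivalence = 0.01246/0.2630 = 0.04739 L.
At equivalence the base is fully converted to N2H5+; total volume = 0.08096 L, so [N2H5+] = 0.01246/0.08096 = 0.1540 M.
Ka(N2H5+) = Kw/Kb = 1.0e-14 / 1.3 x 10^-6 = 7.69e-9.
[H^+] = sqrt(Ka x [N2H5+]) = sqrt(7.69e-9 x 0.1540) = 3.44e-5 M.
pH = -log(3.44e-5) = 4.46.

4.46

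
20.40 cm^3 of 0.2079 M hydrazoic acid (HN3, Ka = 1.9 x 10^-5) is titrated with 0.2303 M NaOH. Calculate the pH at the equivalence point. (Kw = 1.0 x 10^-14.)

n(HN3) = 0.2079 x 0.02040 = 0.004241 mol; V(NaOH) at equivalence = 0.004241/0.2303 = 0.01842 L.
At equivalence all the acid is converted to N3-; total volume = 0.02040 + 0.01842 = 0.03882 L, so [N3-] = 0.004241/0.03882 = 0.1093 M.
Kb = Kw/Ka = 1.0e-14 / 1.9 x 10^-5 = 5.26e-10.
[OH^-] = sqrt(Kb x [N3-]) = sqrt(5.26e-10 x 0.1093) = 7.58e-6 M.
pOH = 5.12, so pH = 14.00 - 5.12 = 8.88.

8.88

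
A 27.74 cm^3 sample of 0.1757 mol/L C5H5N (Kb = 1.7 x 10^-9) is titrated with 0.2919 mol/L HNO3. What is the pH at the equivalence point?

3.10

n(C5H5N) = 0.1757 x 0.02774 = 0.004874 mol; V(HNO3) at equivalence = 0.004874/0.2919 = 0.01670 L.
At equivalence the base is fully converted to C5H5NH+; total volume = 0.04444 L, so [C5H5NH+] = 0.004874/0.04444 = 0.1097 M.
Ka(C5H5NH+) = Kw/Kb = 1.0e-14 / 1.7 x 10^-9 = 5.88e-6.
[H^+] = sqrt(Ka x [C5H5NH+]) = sqrt(5.88e-6 x 0.1097) = 0.000803 M.
pH = -log(0.000803) = 3.10.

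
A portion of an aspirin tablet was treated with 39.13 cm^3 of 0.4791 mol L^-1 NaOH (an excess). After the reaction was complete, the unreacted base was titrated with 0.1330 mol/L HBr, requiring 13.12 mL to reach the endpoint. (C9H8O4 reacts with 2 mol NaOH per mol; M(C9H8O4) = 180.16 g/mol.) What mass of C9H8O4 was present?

Total n(NaOH) added = 0.4791 x 0.03913 = 0.01875 mol.
n(HBr) used = 0.1330 x 0.01312 = 0.001745 mol, which equals the excess n(NaOH).
So n(NaOH) consumed by the sample = 0.01875 - 0.001745 = 0.01700 mol.
n(C9H8O4) = 0.01700 / 2 = 0.008501 mol.
mass = 0.008501 mol x 180.16 g/mol = 1.53 g.

1.53 g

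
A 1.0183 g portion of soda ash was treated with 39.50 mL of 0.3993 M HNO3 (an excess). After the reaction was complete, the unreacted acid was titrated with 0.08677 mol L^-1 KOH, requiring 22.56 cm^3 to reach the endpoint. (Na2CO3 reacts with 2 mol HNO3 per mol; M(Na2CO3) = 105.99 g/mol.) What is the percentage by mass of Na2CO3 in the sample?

Total n(HNO3) added = 0.3993 x 0.03950 = 0.01577 mol.
n(KOH) used = 0.08677 x 0.02256 = 0.001958 mol, which equals the excess n(HNO3).
So n(HNO3) consumed by the sample = 0.01577 - 0.001958 = 0.01381 mol.
n(Na2CO3) = 0.01381 / 2 = 0.006907 mol.
mass Na2CO3 = 0.006907 x 105.99 = 0.7321 g, so %Na2CO3 = 0.7321/1.0183 x 100 = 71.9%.

71.9%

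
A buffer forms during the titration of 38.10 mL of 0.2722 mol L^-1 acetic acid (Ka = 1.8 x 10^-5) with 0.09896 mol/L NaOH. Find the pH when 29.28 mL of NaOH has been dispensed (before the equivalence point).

Initial n(CH3COOH) = 0.2722 x 0.03810 = 0.01037 mol.
n(NaOH) added = 0.09896 x 0.02928 = 0.002898 mol, converting that many moles of CH3COOH to CH3COO-.
Remaining n(CH3COOH) = 0.007473 mol; n(CH3COO-) = 0.002898 mol.
By Henderson-Hasselbalch, pH = pKa + log([A^-]/[HA]) = 4.74 + log(0.002898/0.007473) = 4.74 + (-0.41) = 4.33.

4.33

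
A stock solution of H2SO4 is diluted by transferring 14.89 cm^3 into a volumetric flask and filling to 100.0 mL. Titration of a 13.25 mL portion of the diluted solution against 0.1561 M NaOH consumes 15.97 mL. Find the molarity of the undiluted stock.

0.632 M

n(NaOH) = 0.1561 x 0.01597 = 0.002493 mol.
n(H2SO4) in the aliquot = 0.002493 x 1/2 = 0.001246 mol.
[diluted H2SO4] = 0.001246 / 0.01325 = 0.09407 M.
Dilution factor = 100.0/14.89 = 6.716, so [stock] = 0.09407 x 6.716 = 0.632 M.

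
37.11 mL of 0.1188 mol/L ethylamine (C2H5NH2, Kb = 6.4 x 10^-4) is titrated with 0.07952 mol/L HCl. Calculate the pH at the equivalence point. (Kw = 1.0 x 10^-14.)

n(C2H5NH2) = 0.1188 x 0.03711 = 0.004409 mol; V(HCl) at equivalence = 0.004409/0.07952 = 0.05544 L.
At equivalence the base is fully converted to C2H5NH3+; total volume = 0.09255 L, so [C2H5NH3+] = 0.004409/0.09255 = 0.04764 M.
Ka(C2H5NH3+) = Kw/Kb = 1.0e-14 / 6.4 x 10^-4 = 1.56e-11.
[H^+] = sqrt(Ka x [C2H5NH3+]) = sqrt(1.56e-11 x 0.04764) = 8.63e-7 M.
pH = -log(8.63e-7) = 6.06.

6.06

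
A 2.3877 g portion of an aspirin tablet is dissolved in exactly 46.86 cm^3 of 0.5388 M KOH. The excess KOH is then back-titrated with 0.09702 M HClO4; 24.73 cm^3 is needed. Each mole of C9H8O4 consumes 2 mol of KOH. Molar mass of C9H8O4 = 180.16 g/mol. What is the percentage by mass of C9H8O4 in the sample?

86.2%

Total n(KOH) added = 0.5388 x 0.04686 = 0.02525 mol.
n(HClO4) used = 0.09702 x 0.02473 = 0.002399 mol, which equals the excess n(KOH).
So n(KOH) consumed by the sample = 0.02525 - 0.002399 = 0.02285 mol.
n(C9H8O4) = 0.02285 / 2 = 0.01142 mol.
mass C9H8O4 = 0.01142 x 180.16 = 2.058 g, so %C9H8O4 = 2.058/2.3877 x 100 = 86.2%.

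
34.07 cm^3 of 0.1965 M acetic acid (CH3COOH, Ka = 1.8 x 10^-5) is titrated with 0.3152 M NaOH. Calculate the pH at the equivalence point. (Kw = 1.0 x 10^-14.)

8.91

n(CH3COOH) = 0.1965 x 0.03407 = 0.006695 mol; V(NaOH) at equivalence = 0.006695/0.3152 = 0.02124 L.
At equivalence all the acid is converted to CH3COO-; total volume = 0.03407 + 0.02124 = 0.05531 L, so [CH3COO-] = 0.006695/0.05531 = 0.1210 M.
Kb = Kw/Ka = 1.0e-14 / 1.8 x 10^-5 = 5.56e-10.
[OH^-] = sqrt(Kb x [CH3COO-]) = sqrt(5.56e-10 x 0.1210) = 8.20e-6 M.
pOH = 5.09, so pH = 14.00 - 5.09 = 8.91.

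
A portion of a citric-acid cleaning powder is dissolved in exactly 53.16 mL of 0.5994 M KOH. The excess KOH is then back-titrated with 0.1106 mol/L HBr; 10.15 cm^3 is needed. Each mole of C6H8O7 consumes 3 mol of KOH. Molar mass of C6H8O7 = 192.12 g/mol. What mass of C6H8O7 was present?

Total n(KOH) added = 0.5994 x 0.05316 = 0.03186 mol.
n(HBr) used = 0.1106 x 0.01015 = 0.001123 mol, which equals the excess n(KOH).
So n(KOH) consumed by the sample = 0.03186 - 0.001123 = 0.03074 mol.
n(C6H8O7) = 0.03074 / 3 = 0.01025 mol.
mass = 0.01025 mol x 192.12 g/mol = 1.97 g.

1.97 g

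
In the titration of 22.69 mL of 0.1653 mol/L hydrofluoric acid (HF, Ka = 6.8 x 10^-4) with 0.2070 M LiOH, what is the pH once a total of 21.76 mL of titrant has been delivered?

n(acid) = 0.1653 x 0.02269 = 0.003751 mol; n(LiOH) added = 0.2070 x 0.02176 = 0.004504 mol.
Base is in excess by 0.004504 - 0.003751 = 0.0007537 mol in a total volume of 0.04445 L.
[OH^-] = 0.0007537/0.04445 = 0.01696 M, so pOH = 1.77 and pH = 14.00 - 1.77 = 12.23.

12.23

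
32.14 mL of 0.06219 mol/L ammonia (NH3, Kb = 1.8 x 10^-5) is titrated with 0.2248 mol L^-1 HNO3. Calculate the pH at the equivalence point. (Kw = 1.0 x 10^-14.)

5.28

n(NH3) = 0.06219 x 0.03214 = 0.001999 mol; V(HNO3) at equivalence = 0.001999/0.2248 = 0.008891 L.
At equivalence the base is fully converted to NH4+; total volume = 0.04103 L, so [NH4+] = 0.001999/0.04103 = 0.04871 M.
Ka(NH4+) = Kw/Kb = 1.0e-14 / 1.8 x 10^-5 = 5.56e-10.
[H^+] = sqrt(Ka x [NH4+]) = sqrt(5.56e-10 x 0.04871) = 5.20e-6 M.
pH = -log(5.20e-6) = 5.28.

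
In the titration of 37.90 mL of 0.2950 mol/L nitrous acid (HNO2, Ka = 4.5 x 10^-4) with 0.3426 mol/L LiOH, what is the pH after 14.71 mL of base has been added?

Initial n(HNO2) = 0.2950 x 0.03790 = 0.01118 mol.
n(LiOH) added = 0.3426 x 0.01471 = 0.005040 mol, converting that many moles of HNO2 to NO2-.
Remaining n(HNO2) = 0.006141 mol; n(NO2-) = 0.005040 mol.
By Henderson-Hasselbalch, pH = pKa + log([A^-]/[HA]) = 3.35 + log(0.005040/0.006141) = 3.35 + (-0.09) = 3.26.

3.26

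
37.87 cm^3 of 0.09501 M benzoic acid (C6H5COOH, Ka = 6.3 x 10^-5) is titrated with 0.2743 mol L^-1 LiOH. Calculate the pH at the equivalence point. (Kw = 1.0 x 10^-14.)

8.52

n(C6H5COOH) = 0.09501 x 0.03787 = 0.003598 mol; V(LiOH) at equivalence = 0.003598/0.2743 = 0.01312 L.
At equivalence all the acid is converted to C6H5COO-; total volume = 0.03787 + 0.01312 = 0.05099 L, so [C6H5COO-] = 0.003598/0.05099 = 0.07057 M.
Kb = Kw/Ka = 1.0e-14 / 6.3 x 10^-5 = 1.59e-10.
[OH^-] = sqrt(Kb x [C6H5COO-]) = sqrt(1.59e-10 x 0.07057) = 3.35e-6 M.
pOH = 5.48, so pH = 14.00 - 5.48 = 8.52.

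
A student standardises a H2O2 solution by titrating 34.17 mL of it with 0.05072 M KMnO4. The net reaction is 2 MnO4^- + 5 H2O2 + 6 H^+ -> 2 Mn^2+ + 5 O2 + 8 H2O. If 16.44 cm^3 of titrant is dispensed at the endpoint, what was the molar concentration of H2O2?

0.0610 M

n(KMnO4) = 0.05072 x 0.01644 = 0.0008338 mol.
From the balanced equation, 2 mol KMnO4 reacts with 5 mol H2O2, so n(H2O2) = 0.0008338 x 5/2 = 0.002085 mol.
[H2O2] = 0.002085 / 0.03417 L = 0.0610 M.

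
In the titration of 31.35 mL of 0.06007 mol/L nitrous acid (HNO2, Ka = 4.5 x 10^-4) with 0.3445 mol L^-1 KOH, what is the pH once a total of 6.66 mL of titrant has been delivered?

n(acid) = 0.06007 x 0.03135 = 0.001883 mol; n(KOH) added = 0.3445 x 0.006660 = 0.002294 mol.
Base is in excess by 0.002294 - 0.001883 = 0.0004112 mol in a total volume of 0.03801 L.
[OH^-] = 0.0004112/0.03801 = 0.01082 M, so pOH = 1.97 and pH = 14.00 - 1.97 = 12.03.

12.03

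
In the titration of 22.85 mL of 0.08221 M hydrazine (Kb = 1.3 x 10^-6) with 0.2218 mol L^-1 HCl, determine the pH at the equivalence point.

4.67

n(N2H4) = 0.08221 x 0.02285 = 0.001878 mol; V(HCl) at equivalence = 0.001878/0.2218 = 0.008469 L.
At equivalence the base is fully converted to N2H5+; total volume = 0.03132 L, so [N2H5+] = 0.001878/0.03132 = 0.05998 M.
Ka(N2H5+) = Kw/Kb = 1.0e-14 / 1.3 x 10^-6 = 7.69e-9.
[H^+] = sqrt(Ka x [N2H5+]) = sqrt(7.69e-9 x 0.05998) = 2.15e-5 M.
pH = -log(2.15e-5) = 4.67.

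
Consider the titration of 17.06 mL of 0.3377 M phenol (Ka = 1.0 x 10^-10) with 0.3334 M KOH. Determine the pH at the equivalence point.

11.61

n(C6H5OH) = 0.3377 x 0.01706 = 0.005761 mol; V(KOH) at equivalence = 0.005761/0.3334 = 0.01728 L.
At equivalence all the acid is converted to C6H5O-; total volume = 0.01706 + 0.01728 = 0.03434 L, so [C6H5O-] = 0.005761/0.03434 = 0.1678 M.
Kb = Kw/Ka = 1.0e-14 / 1.0 x 10^-10 = 0.000100.
[OH^-] = sqrt(Kb x [C6H5O-]) = sqrt(0.000100 x 0.1678) = 0.00410 M.
pOH = 2.39, so pH = 14.00 - 2.39 = 11.61.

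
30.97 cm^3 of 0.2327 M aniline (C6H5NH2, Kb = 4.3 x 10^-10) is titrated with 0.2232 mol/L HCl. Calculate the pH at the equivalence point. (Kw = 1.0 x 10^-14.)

2.79

n(C6H5NH2) = 0.2327 x 0.03097 = 0.007207 mol; V(HCl) at equivalence = 0.007207/0.2232 = 0.03229 L.
At equivalence the base is fully converted to C6H5NH3+; total volume = 0.06326 L, so [C6H5NH3+] = 0.007207/0.06326 = 0.1139 M.
Ka(C6H5NH3+) = Kw/Kb = 1.0e-14 / 4.3 x 10^-10 = 2.33e-5.
[H^+] = sqrt(Ka x [C6H5NH3+]) = sqrt(2.33e-5 x 0.1139) = 0.00163 M.
pH = -log(0.00163) = 2.79.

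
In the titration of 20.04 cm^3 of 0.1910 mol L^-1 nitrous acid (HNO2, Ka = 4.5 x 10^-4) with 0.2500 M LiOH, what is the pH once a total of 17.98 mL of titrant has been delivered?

n(acid) = 0.1910 x 0.02004 = 0.003828 mol; n(LiOH) added = 0.2500 x 0.01798 = 0.004495 mol.
Base is in excess by 0.004495 - 0.003828 = 0.0006674 mol in a total volume of 0.03802 L.
[OH^-] = 0.0006674/0.03802 = 0.01755 M, so pOH = 1.76 and pH = 14.00 - 1.76 = 12.24.

12.24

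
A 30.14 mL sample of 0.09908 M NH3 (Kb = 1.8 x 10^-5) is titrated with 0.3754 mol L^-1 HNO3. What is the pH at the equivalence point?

5.18

n(NH3) = 0.09908 x 0.03014 = 0.002986 mol; V(HNO3) at equivalence = 0.002986/0.3754 = 0.007955 L.
At equivalence the base is fully converted to NH4+; total volume = 0.03809 L, so [NH4+] = 0.002986/0.03809 = 0.07839 M.
Ka(NH4+) = Kw/Kb = 1.0e-14 / 1.8 x 10^-5 = 5.56e-10.
[H^+] = sqrt(Ka x [NH4+]) = sqrt(5.56e-10 x 0.07839) = 6.60e-6 M.
pH = -log(6.60e-6) = 5.18.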